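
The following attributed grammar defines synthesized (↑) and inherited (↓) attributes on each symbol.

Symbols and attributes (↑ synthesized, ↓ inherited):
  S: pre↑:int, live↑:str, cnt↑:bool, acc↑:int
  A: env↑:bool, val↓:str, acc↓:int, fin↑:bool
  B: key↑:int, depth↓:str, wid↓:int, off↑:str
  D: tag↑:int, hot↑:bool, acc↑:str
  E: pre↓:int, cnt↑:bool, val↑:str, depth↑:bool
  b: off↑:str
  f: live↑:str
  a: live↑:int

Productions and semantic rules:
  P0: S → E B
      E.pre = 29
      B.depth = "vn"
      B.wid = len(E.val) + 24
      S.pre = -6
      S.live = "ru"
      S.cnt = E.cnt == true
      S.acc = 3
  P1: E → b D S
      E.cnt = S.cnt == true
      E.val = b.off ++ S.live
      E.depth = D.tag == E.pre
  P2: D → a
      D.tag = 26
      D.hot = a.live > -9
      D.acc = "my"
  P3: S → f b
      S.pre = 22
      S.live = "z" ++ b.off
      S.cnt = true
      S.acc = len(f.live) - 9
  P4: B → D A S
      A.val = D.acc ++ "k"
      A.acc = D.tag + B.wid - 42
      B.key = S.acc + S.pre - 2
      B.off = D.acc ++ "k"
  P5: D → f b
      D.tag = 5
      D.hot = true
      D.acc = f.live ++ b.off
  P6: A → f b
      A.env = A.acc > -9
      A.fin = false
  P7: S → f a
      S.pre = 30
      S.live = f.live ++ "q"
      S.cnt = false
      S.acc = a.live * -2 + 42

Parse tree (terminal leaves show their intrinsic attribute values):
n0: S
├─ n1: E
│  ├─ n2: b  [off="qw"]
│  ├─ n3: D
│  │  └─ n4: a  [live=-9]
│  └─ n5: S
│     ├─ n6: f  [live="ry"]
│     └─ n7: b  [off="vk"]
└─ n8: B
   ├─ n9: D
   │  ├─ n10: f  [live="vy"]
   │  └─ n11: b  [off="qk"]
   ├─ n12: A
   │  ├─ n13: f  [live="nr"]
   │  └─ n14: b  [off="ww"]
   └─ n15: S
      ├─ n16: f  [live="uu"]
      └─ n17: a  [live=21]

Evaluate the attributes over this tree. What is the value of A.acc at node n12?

-8

1. n1.pre = 29  [29]
2. n2.off = "qw"  [terminal]
3. n4.live = -9  [terminal]
4. n3.tag = 26  [26]
5. n3.hot = false  [a.live > -9]
6. n3.acc = "my"  ["my"]
7. n6.live = "ry"  [terminal]
8. n7.off = "vk"  [terminal]
9. n5.pre = 22  [22]
10. n5.live = "zvk"  ["z" ++ b.off]
11. n5.cnt = true  [true]
12. n5.acc = -7  [len(f.live) - 9]
13. n1.cnt = true  [S.cnt == true]
14. n1.val = "qwzvk"  [b.off ++ S.live]
15. n1.depth = false  [D.tag == E.pre]
16. n8.depth = "vn"  ["vn"]
17. n8.wid = 29  [len(E.val) + 24]
18. n10.live = "vy"  [terminal]
19. n11.off = "qk"  [terminal]
20. n9.tag = 5  [5]
21. n9.hot = true  [true]
22. n9.acc = "vyqk"  [f.live ++ b.off]
23. n12.val = "vyqkk"  [D.acc ++ "k"]
24. n12.acc = -8  [D.tag + B.wid - 42]
25. n13.live = "nr"  [terminal]
26. n14.off = "ww"  [terminal]
27. n12.env = true  [A.acc > -9]
28. n12.fin = false  [false]
29. n16.live = "uu"  [terminal]
30. n17.live = 21  [terminal]
31. n15.pre = 30  [30]
32. n15.live = "uuq"  [f.live ++ "q"]
33. n15.cnt = false  [false]
34. n15.acc = 0  [a.live * -2 + 42]
35. n8.key = 28  [S.acc + S.pre - 2]
36. n8.off = "vyqkk"  [D.acc ++ "k"]
37. n0.pre = -6  [-6]
38. n0.live = "ru"  ["ru"]
39. n0.cnt = true  [E.cnt == true]
40. n0.acc = 3  [3]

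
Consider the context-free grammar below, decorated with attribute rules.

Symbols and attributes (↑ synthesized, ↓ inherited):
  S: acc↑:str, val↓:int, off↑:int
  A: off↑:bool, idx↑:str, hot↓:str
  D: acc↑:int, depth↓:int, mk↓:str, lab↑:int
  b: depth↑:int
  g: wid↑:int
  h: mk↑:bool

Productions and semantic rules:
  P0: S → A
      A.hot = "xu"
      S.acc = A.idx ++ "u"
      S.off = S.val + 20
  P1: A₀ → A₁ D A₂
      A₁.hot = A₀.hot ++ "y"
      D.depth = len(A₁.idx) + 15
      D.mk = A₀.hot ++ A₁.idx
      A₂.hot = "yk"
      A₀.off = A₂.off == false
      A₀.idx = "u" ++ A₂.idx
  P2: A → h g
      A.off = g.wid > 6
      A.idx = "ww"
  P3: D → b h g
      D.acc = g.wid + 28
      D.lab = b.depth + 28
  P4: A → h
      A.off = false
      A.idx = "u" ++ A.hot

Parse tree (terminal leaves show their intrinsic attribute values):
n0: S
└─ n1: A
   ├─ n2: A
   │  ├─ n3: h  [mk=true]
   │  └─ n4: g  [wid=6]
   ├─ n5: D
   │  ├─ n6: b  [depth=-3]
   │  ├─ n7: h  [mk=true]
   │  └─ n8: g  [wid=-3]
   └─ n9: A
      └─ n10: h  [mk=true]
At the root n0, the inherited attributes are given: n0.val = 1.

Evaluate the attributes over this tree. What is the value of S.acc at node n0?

"uuyku"

1. n0.val = 1  [given at root]
2. n1.hot = "xu"  ["xu"]
3. n2.hot = "xuy"  [A₀.hot ++ "y"]
4. n3.mk = true  [terminal]
5. n4.wid = 6  [terminal]
6. n2.off = false  [g.wid > 6]
7. n2.idx = "ww"  ["ww"]
8. n5.depth = 17  [len(A₁.idx) + 15]
9. n5.mk = "xuww"  [A₀.hot ++ A₁.idx]
10. n6.depth = -3  [terminal]
11. n7.mk = true  [terminal]
12. n8.wid = -3  [terminal]
13. n5.acc = 25  [g.wid + 28]
14. n5.lab = 25  [b.depth + 28]
15. n9.hot = "yk"  ["yk"]
16. n10.mk = true  [terminal]
17. n9.off = false  [false]
18. n9.idx = "uyk"  ["u" ++ A.hot]
19. n1.off = true  [A₂.off == false]
20. n1.idx = "uuyk"  ["u" ++ A₂.idx]
21. n0.acc = "uuyku"  [A.idx ++ "u"]
22. n0.off = 21  [S.val + 20]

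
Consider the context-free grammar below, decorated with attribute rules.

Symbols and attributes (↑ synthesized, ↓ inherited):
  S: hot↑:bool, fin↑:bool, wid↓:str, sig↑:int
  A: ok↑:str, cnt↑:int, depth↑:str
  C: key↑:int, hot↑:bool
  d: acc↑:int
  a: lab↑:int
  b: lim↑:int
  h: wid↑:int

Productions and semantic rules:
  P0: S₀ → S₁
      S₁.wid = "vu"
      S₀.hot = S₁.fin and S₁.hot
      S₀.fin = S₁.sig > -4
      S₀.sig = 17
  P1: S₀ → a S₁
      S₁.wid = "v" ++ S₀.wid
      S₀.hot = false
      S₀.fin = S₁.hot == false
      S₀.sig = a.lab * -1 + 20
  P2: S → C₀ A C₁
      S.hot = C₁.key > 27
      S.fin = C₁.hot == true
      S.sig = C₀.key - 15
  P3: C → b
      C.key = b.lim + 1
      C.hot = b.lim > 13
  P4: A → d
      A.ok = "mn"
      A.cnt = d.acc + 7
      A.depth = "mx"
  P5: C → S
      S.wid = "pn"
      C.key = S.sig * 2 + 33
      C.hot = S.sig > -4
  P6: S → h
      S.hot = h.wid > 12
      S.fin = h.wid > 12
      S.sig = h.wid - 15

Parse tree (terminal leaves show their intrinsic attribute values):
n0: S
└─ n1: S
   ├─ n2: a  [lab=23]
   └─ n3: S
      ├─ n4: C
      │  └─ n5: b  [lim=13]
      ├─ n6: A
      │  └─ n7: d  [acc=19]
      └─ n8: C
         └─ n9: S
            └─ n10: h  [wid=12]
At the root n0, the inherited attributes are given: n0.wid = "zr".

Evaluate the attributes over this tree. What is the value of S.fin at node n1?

1. n0.wid = "zr"  [given at root]
2. n1.wid = "vu"  ["vu"]
3. n2.lab = 23  [terminal]
4. n3.wid = "vvu"  ["v" ++ S₀.wid]
5. n5.lim = 13  [terminal]
6. n4.key = 14  [b.lim + 1]
7. n4.hot = false  [b.lim > 13]
8. n7.acc = 19  [terminal]
9. n6.ok = "mn"  ["mn"]
10. n6.cnt = 26  [d.acc + 7]
11. n6.depth = "mx"  ["mx"]
12. n9.wid = "pn"  ["pn"]
13. n10.wid = 12  [terminal]
14. n9.hot = false  [h.wid > 12]
15. n9.fin = false  [h.wid > 12]
16. n9.sig = -3  [h.wid - 15]
17. n8.key = 27  [S.sig * 2 + 33]
18. n8.hot = true  [S.sig > -4]
19. n3.hot = false  [C₁.key > 27]
20. n3.fin = true  [C₁.hot == true]
21. n3.sig = -1  [C₀.key - 15]
22. n1.hot = false  [false]
23. n1.fin = true  [S₁.hot == false]
24. n1.sig = -3  [a.lab * -1 + 20]
25. n0.hot = false  [S₁.fin and S₁.hot]
26. n0.fin = true  [S₁.sig > -4]
27. n0.sig = 17  [17]

true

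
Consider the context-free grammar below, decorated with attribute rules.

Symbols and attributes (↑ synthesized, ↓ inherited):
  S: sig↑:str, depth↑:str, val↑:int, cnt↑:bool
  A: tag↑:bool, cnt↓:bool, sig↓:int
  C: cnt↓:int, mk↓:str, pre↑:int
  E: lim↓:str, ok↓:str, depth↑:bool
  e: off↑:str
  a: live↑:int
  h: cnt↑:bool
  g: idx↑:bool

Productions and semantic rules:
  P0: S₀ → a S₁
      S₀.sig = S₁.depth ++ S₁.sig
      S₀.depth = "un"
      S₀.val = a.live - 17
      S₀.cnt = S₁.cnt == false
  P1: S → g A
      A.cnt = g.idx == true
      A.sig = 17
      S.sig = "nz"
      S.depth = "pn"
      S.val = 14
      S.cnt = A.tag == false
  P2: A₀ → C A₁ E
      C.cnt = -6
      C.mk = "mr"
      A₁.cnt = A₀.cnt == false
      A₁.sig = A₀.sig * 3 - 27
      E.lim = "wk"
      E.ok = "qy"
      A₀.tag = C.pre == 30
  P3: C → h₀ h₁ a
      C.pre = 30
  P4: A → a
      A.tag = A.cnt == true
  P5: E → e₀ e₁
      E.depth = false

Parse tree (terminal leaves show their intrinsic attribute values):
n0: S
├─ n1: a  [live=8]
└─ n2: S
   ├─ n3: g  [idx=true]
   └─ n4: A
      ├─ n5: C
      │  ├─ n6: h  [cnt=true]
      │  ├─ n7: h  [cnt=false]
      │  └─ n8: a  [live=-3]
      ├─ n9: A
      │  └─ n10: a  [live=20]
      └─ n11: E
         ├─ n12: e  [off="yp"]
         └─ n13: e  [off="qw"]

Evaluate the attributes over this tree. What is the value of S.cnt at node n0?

true

1. n1.live = 8  [terminal]
2. n3.idx = true  [terminal]
3. n4.cnt = true  [g.idx == true]
4. n4.sig = 17  [17]
5. n5.cnt = -6  [-6]
6. n5.mk = "mr"  ["mr"]
7. n6.cnt = true  [terminal]
8. n7.cnt = false  [terminal]
9. n8.live = -3  [terminal]
10. n5.pre = 30  [30]
11. n9.cnt = false  [A₀.cnt == false]
12. n9.sig = 24  [A₀.sig * 3 - 27]
13. n10.live = 20  [terminal]
14. n9.tag = false  [A.cnt == true]
15. n11.lim = "wk"  ["wk"]
16. n11.ok = "qy"  ["qy"]
17. n12.off = "yp"  [terminal]
18. n13.off = "qw"  [terminal]
19. n11.depth = false  [false]
20. n4.tag = true  [C.pre == 30]
21. n2.sig = "nz"  ["nz"]
22. n2.depth = "pn"  ["pn"]
23. n2.val = 14  [14]
24. n2.cnt = false  [A.tag == false]
25. n0.sig = "pnnz"  [S₁.depth ++ S₁.sig]
26. n0.depth = "un"  ["un"]
27. n0.val = -9  [a.live - 17]
28. n0.cnt = true  [S₁.cnt == false]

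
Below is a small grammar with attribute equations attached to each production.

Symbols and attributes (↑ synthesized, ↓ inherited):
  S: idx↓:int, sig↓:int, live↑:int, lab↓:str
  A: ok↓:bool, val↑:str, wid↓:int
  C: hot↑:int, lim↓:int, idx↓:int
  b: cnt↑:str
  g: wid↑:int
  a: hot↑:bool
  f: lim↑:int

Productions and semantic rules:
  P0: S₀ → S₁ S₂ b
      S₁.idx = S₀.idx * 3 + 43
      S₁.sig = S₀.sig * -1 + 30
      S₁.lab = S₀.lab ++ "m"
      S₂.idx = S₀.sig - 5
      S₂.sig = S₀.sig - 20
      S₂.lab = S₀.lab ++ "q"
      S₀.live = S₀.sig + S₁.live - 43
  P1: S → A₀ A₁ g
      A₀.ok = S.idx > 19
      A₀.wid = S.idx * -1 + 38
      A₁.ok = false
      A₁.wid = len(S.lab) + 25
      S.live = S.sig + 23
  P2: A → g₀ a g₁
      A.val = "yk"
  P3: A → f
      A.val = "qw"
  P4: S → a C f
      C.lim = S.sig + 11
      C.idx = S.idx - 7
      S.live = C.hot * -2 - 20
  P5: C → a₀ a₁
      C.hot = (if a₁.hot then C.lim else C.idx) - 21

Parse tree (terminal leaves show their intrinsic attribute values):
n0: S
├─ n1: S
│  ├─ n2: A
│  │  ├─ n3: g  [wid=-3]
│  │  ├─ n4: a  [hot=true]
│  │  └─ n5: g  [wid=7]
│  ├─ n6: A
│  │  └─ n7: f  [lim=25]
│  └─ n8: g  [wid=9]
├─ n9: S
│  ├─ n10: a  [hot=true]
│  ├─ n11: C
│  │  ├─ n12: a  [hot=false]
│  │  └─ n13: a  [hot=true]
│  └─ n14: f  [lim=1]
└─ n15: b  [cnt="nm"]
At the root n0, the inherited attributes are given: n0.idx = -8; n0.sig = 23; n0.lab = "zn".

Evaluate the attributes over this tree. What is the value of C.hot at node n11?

1. n0.idx = -8  [given at root]
2. n0.sig = 23  [given at root]
3. n0.lab = "zn"  [given at root]
4. n1.idx = 19  [S₀.idx * 3 + 43]
5. n1.sig = 7  [S₀.sig * -1 + 30]
6. n1.lab = "znm"  [S₀.lab ++ "m"]
7. n2.ok = false  [S.idx > 19]
8. n2.wid = 19  [S.idx * -1 + 38]
9. n3.wid = -3  [terminal]
10. n4.hot = true  [terminal]
11. n5.wid = 7  [terminal]
12. n2.val = "yk"  ["yk"]
13. n6.ok = false  [false]
14. n6.wid = 28  [len(S.lab) + 25]
15. n7.lim = 25  [terminal]
16. n6.val = "qw"  ["qw"]
17. n8.wid = 9  [terminal]
18. n1.live = 30  [S.sig + 23]
19. n9.idx = 18  [S₀.sig - 5]
20. n9.sig = 3  [S₀.sig - 20]
21. n9.lab = "znq"  [S₀.lab ++ "q"]
22. n10.hot = true  [terminal]
23. n11.lim = 14  [S.sig + 11]
24. n11.idx = 11  [S.idx - 7]
25. n12.hot = false  [terminal]
26. n13.hot = true  [terminal]
27. n11.hot = -7  [(if a₁.hot then C.lim else C.idx) - 21]
28. n14.lim = 1  [terminal]
29. n9.live = -6  [C.hot * -2 - 20]
30. n15.cnt = "nm"  [terminal]
31. n0.live = 10  [S₀.sig + S₁.live - 43]

-7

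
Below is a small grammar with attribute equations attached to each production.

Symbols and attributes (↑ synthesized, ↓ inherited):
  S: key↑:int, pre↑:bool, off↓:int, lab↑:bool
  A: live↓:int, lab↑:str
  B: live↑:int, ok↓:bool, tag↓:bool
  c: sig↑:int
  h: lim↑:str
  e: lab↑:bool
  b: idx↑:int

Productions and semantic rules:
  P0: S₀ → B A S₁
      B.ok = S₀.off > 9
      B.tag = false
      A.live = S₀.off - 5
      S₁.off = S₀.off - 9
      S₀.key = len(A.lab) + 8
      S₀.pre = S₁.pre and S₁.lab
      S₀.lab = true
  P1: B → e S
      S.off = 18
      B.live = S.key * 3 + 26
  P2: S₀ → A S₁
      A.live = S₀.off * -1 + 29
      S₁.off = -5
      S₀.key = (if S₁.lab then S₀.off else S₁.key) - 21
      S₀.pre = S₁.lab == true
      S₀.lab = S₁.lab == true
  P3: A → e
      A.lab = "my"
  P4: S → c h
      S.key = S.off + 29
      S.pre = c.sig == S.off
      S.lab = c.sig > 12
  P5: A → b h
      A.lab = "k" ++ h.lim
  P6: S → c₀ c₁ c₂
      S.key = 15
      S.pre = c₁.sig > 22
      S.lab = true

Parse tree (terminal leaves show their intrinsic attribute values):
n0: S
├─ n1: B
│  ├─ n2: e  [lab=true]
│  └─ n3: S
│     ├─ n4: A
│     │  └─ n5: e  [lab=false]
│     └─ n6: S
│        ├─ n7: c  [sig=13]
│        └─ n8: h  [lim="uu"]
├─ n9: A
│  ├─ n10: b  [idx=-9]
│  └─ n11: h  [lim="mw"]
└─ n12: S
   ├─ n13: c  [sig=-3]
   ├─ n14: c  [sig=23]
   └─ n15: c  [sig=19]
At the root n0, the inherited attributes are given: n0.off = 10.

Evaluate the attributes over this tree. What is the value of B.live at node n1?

1. n0.off = 10  [given at root]
2. n1.ok = true  [S₀.off > 9]
3. n1.tag = false  [false]
4. n2.lab = true  [terminal]
5. n3.off = 18  [18]
6. n4.live = 11  [S₀.off * -1 + 29]
7. n5.lab = false  [terminal]
8. n4.lab = "my"  ["my"]
9. n6.off = -5  [-5]
10. n7.sig = 13  [terminal]
11. n8.lim = "uu"  [terminal]
12. n6.key = 24  [S.off + 29]
13. n6.pre = false  [c.sig == S.off]
14. n6.lab = true  [c.sig > 12]
15. n3.key = -3  [(if S₁.lab then S₀.off else S₁.key) - 21]
16. n3.pre = true  [S₁.lab == true]
17. n3.lab = true  [S₁.lab == true]
18. n1.live = 17  [S.key * 3 + 26]
19. n9.live = 5  [S₀.off - 5]
20. n10.idx = -9  [terminal]
21. n11.lim = "mw"  [terminal]
22. n9.lab = "kmw"  ["k" ++ h.lim]
23. n12.off = 1  [S₀.off - 9]
24. n13.sig = -3  [terminal]
25. n14.sig = 23  [terminal]
26. n15.sig = 19  [terminal]
27. n12.key = 15  [15]
28. n12.pre = true  [c₁.sig > 22]
29. n12.lab = true  [true]
30. n0.key = 11  [len(A.lab) + 8]
31. n0.pre = true  [S₁.pre and S₁.lab]
32. n0.lab = true  [true]

17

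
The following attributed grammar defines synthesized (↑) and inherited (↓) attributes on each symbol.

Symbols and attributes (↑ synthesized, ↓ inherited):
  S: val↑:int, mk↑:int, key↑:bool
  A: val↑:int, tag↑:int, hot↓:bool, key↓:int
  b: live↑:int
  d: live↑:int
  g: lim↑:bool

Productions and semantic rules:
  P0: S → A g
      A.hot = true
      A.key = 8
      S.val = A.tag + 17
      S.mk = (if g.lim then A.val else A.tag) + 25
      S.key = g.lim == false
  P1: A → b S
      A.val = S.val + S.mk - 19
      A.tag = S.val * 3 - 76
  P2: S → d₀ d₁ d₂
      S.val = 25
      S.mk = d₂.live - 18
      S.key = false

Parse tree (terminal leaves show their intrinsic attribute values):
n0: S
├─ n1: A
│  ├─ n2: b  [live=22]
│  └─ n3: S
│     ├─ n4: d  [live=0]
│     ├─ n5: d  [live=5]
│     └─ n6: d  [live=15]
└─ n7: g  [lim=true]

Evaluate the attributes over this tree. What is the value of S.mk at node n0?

28

1. n1.hot = true  [true]
2. n1.key = 8  [8]
3. n2.live = 22  [terminal]
4. n4.live = 0  [terminal]
5. n5.live = 5  [terminal]
6. n6.live = 15  [terminal]
7. n3.val = 25  [25]
8. n3.mk = -3  [d₂.live - 18]
9. n3.key = false  [false]
10. n1.val = 3  [S.val + S.mk - 19]
11. n1.tag = -1  [S.val * 3 - 76]
12. n7.lim = true  [terminal]
13. n0.val = 16  [A.tag + 17]
14. n0.mk = 28  [(if g.lim then A.val else A.tag) + 25]
15. n0.key = false  [g.lim == false]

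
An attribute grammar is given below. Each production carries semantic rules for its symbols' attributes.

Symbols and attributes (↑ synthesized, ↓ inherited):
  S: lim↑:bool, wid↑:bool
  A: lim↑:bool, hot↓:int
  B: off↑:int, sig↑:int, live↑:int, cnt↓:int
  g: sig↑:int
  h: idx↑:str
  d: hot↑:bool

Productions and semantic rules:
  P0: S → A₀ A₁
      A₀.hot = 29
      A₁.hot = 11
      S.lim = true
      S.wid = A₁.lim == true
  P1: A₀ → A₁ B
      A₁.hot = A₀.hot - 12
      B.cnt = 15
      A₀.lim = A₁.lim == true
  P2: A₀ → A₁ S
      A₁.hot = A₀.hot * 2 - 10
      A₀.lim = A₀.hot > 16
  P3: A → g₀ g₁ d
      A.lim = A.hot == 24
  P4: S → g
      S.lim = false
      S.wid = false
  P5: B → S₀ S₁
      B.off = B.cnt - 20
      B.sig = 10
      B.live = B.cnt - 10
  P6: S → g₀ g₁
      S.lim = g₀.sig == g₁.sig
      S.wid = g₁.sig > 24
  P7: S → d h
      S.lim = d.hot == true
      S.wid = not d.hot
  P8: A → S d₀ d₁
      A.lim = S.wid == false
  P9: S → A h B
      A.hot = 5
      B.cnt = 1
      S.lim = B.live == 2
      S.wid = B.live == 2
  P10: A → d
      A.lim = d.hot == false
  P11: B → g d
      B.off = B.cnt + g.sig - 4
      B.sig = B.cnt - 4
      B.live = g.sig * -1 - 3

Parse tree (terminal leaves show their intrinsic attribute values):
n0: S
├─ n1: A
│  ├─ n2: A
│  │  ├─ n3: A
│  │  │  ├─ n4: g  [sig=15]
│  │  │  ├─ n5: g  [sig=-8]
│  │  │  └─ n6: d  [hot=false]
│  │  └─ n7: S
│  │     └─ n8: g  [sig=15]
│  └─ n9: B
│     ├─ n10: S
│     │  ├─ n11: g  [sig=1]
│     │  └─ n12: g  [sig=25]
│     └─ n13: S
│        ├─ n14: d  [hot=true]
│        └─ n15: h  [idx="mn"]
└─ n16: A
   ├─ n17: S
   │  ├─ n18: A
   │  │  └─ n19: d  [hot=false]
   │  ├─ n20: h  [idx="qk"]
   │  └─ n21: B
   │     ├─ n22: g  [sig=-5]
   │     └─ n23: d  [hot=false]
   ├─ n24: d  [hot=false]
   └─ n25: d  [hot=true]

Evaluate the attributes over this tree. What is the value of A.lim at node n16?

1. n1.hot = 29  [29]
2. n2.hot = 17  [A₀.hot - 12]
3. n3.hot = 24  [A₀.hot * 2 - 10]
4. n4.sig = 15  [terminal]
5. n5.sig = -8  [terminal]
6. n6.hot = false  [terminal]
7. n3.lim = true  [A.hot == 24]
8. n8.sig = 15  [terminal]
9. n7.lim = false  [false]
10. n7.wid = false  [false]
11. n2.lim = true  [A₀.hot > 16]
12. n9.cnt = 15  [15]
13. n11.sig = 1  [terminal]
14. n12.sig = 25  [terminal]
15. n10.lim = false  [g₀.sig == g₁.sig]
16. n10.wid = true  [g₁.sig > 24]
17. n14.hot = true  [terminal]
18. n15.idx = "mn"  [terminal]
19. n13.lim = true  [d.hot == true]
20. n13.wid = false  [not d.hot]
21. n9.off = -5  [B.cnt - 20]
22. n9.sig = 10  [10]
23. n9.live = 5  [B.cnt - 10]
24. n1.lim = true  [A₁.lim == true]
25. n16.hot = 11  [11]
26. n18.hot = 5  [5]
27. n19.hot = false  [terminal]
28. n18.lim = true  [d.hot == false]
29. n20.idx = "qk"  [terminal]
30. n21.cnt = 1  [1]
31. n22.sig = -5  [terminal]
32. n23.hot = false  [terminal]
33. n21.off = -8  [B.cnt + g.sig - 4]
34. n21.sig = -3  [B.cnt - 4]
35. n21.live = 2  [g.sig * -1 - 3]
36. n17.lim = true  [B.live == 2]
37. n17.wid = true  [B.live == 2]
38. n24.hot = false  [terminal]
39. n25.hot = true  [terminal]
40. n16.lim = false  [S.wid == false]
41. n0.lim = true  [true]
42. n0.wid = false  [A₁.lim == true]

false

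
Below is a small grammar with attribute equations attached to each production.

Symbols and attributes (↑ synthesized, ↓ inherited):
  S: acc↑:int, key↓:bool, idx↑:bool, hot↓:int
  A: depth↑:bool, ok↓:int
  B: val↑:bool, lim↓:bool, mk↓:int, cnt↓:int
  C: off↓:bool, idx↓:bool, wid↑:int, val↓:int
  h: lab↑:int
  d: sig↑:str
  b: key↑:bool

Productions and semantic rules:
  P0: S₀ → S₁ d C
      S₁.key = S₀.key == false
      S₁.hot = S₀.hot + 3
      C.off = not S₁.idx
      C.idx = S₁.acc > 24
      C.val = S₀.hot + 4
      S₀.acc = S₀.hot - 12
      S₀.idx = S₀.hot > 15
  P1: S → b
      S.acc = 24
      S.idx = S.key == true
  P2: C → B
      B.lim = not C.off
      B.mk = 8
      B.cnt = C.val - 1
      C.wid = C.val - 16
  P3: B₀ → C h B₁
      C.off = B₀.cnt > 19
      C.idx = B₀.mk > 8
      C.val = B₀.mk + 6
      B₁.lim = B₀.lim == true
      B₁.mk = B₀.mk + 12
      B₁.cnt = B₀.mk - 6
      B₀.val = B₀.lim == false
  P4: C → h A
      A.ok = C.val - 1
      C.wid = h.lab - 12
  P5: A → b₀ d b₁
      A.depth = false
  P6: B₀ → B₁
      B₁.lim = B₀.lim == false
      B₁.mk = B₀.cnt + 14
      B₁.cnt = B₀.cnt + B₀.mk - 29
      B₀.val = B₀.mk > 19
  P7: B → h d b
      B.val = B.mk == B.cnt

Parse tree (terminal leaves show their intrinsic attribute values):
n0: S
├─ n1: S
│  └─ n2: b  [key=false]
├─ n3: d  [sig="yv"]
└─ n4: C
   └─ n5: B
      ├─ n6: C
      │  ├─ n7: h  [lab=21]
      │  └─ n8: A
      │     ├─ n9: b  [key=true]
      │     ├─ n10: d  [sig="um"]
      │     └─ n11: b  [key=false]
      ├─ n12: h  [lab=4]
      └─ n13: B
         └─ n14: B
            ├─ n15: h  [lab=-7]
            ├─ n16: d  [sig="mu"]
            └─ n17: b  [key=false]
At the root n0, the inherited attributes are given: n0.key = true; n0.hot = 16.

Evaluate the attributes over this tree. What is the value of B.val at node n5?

1. n0.key = true  [given at root]
2. n0.hot = 16  [given at root]
3. n1.key = false  [S₀.key == false]
4. n1.hot = 19  [S₀.hot + 3]
5. n2.key = false  [terminal]
6. n1.acc = 24  [24]
7. n1.idx = false  [S.key == true]
8. n3.sig = "yv"  [terminal]
9. n4.off = true  [not S₁.idx]
10. n4.idx = false  [S₁.acc > 24]
11. n4.val = 20  [S₀.hot + 4]
12. n5.lim = false  [not C.off]
13. n5.mk = 8  [8]
14. n5.cnt = 19  [C.val - 1]
15. n6.off = false  [B₀.cnt > 19]
16. n6.idx = false  [B₀.mk > 8]
17. n6.val = 14  [B₀.mk + 6]
18. n7.lab = 21  [terminal]
19. n8.ok = 13  [C.val - 1]
20. n9.key = true  [terminal]
21. n10.sig = "um"  [terminal]
22. n11.key = false  [terminal]
23. n8.depth = false  [false]
24. n6.wid = 9  [h.lab - 12]
25. n12.lab = 4  [terminal]
26. n13.lim = false  [B₀.lim == true]
27. n13.mk = 20  [B₀.mk + 12]
28. n13.cnt = 2  [B₀.mk - 6]
29. n14.lim = true  [B₀.lim == false]
30. n14.mk = 16  [B₀.cnt + 14]
31. n14.cnt = -7  [B₀.cnt + B₀.mk - 29]
32. n15.lab = -7  [terminal]
33. n16.sig = "mu"  [terminal]
34. n17.key = false  [terminal]
35. n14.val = false  [B.mk == B.cnt]
36. n13.val = true  [B₀.mk > 19]
37. n5.val = true  [B₀.lim == false]
38. n4.wid = 4  [C.val - 16]
39. n0.acc = 4  [S₀.hot - 12]
40. n0.idx = true  [S₀.hot > 15]

true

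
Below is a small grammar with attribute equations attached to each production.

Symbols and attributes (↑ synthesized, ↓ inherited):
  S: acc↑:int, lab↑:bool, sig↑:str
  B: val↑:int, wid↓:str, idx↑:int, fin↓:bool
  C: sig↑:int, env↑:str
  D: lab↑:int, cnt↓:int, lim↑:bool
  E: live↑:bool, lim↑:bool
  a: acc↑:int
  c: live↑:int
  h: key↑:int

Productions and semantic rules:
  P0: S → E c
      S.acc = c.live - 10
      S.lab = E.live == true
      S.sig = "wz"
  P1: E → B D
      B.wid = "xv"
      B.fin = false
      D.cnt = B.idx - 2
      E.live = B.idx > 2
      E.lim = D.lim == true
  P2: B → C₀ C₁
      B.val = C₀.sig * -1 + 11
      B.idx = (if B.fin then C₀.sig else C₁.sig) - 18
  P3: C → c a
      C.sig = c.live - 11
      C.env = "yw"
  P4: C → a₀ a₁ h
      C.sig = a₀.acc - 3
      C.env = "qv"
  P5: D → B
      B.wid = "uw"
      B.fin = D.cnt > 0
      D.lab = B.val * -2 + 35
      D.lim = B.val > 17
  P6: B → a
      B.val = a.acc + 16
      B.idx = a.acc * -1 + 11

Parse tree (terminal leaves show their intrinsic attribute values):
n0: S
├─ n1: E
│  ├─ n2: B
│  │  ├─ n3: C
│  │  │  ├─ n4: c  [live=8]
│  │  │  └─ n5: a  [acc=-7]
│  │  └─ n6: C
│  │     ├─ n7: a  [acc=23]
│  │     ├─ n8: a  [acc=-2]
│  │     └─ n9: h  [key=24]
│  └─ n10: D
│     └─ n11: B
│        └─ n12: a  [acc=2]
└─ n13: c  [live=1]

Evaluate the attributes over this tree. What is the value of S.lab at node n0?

false

1. n2.wid = "xv"  ["xv"]
2. n2.fin = false  [false]
3. n4.live = 8  [terminal]
4. n5.acc = -7  [terminal]
5. n3.sig = -3  [c.live - 11]
6. n3.env = "yw"  ["yw"]
7. n7.acc = 23  [terminal]
8. n8.acc = -2  [terminal]
9. n9.key = 24  [terminal]
10. n6.sig = 20  [a₀.acc - 3]
11. n6.env = "qv"  ["qv"]
12. n2.val = 14  [C₀.sig * -1 + 11]
13. n2.idx = 2  [(if B.fin then C₀.sig else C₁.sig) - 18]
14. n10.cnt = 0  [B.idx - 2]
15. n11.wid = "uw"  ["uw"]
16. n11.fin = false  [D.cnt > 0]
17. n12.acc = 2  [terminal]
18. n11.val = 18  [a.acc + 16]
19. n11.idx = 9  [a.acc * -1 + 11]
20. n10.lab = -1  [B.val * -2 + 35]
21. n10.lim = true  [B.val > 17]
22. n1.live = false  [B.idx > 2]
23. n1.lim = true  [D.lim == true]
24. n13.live = 1  [terminal]
25. n0.acc = -9  [c.live - 10]
26. n0.lab = false  [E.live == true]
27. n0.sig = "wz"  ["wz"]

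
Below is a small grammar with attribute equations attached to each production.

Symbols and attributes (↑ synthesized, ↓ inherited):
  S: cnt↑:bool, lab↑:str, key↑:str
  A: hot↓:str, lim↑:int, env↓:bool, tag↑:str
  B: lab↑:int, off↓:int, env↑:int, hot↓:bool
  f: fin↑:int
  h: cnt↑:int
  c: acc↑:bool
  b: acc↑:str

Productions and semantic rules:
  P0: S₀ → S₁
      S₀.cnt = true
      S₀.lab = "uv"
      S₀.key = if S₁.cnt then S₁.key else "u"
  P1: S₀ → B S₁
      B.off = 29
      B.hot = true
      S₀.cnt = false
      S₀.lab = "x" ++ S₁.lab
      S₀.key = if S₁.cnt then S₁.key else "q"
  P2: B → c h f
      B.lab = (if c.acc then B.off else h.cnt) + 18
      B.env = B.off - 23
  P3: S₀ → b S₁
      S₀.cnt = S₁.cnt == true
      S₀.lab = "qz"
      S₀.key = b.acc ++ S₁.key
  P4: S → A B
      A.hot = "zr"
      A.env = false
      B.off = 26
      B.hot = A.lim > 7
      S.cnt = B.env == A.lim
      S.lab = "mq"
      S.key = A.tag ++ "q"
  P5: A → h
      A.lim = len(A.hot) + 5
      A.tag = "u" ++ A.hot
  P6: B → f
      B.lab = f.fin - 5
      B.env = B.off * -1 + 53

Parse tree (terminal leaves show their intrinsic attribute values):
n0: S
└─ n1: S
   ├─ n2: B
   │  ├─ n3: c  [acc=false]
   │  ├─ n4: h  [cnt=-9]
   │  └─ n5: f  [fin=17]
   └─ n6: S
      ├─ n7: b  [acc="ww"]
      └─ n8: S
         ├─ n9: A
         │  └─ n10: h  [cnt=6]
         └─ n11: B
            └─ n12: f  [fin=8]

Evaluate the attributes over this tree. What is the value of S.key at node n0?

"u"

1. n2.off = 29  [29]
2. n2.hot = true  [true]
3. n3.acc = false  [terminal]
4. n4.cnt = -9  [terminal]
5. n5.fin = 17  [terminal]
6. n2.lab = 9  [(if c.acc then B.off else h.cnt) + 18]
7. n2.env = 6  [B.off - 23]
8. n7.acc = "ww"  [terminal]
9. n9.hot = "zr"  ["zr"]
10. n9.env = false  [false]
11. n10.cnt = 6  [terminal]
12. n9.lim = 7  [len(A.hot) + 5]
13. n9.tag = "uzr"  ["u" ++ A.hot]
14. n11.off = 26  [26]
15. n11.hot = false  [A.lim > 7]
16. n12.fin = 8  [terminal]
17. n11.lab = 3  [f.fin - 5]
18. n11.env = 27  [B.off * -1 + 53]
19. n8.cnt = false  [B.env == A.lim]
20. n8.lab = "mq"  ["mq"]
21. n8.key = "uzrq"  [A.tag ++ "q"]
22. n6.cnt = false  [S₁.cnt == true]
23. n6.lab = "qz"  ["qz"]
24. n6.key = "wwuzrq"  [b.acc ++ S₁.key]
25. n1.cnt = false  [false]
26. n1.lab = "xqz"  ["x" ++ S₁.lab]
27. n1.key = "q"  [if S₁.cnt then S₁.key else "q"]
28. n0.cnt = true  [true]
29. n0.lab = "uv"  ["uv"]
30. n0.key = "u"  [if S₁.cnt then S₁.key else "u"]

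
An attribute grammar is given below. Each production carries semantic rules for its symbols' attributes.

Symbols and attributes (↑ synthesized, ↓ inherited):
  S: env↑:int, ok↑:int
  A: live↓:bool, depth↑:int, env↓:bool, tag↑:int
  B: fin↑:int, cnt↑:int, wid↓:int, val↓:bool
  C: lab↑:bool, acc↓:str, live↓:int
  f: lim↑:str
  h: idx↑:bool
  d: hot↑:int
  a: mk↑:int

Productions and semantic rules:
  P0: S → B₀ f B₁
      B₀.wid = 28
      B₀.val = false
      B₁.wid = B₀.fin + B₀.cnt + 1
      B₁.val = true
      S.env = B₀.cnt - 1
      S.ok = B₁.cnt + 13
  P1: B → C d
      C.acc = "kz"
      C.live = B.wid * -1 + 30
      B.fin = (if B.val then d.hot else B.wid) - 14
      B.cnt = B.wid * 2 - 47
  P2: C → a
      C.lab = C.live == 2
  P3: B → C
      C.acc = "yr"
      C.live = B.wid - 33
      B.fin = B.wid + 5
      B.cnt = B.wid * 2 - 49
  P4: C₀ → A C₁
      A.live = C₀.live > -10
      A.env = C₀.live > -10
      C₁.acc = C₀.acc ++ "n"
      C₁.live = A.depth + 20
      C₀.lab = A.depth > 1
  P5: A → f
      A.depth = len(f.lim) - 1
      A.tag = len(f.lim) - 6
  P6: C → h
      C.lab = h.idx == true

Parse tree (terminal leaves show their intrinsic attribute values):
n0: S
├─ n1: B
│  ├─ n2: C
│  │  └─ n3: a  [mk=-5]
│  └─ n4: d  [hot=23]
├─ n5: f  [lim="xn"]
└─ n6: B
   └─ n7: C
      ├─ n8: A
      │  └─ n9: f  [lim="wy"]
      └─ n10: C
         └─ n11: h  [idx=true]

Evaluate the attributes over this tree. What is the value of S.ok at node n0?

1. n1.wid = 28  [28]
2. n1.val = false  [false]
3. n2.acc = "kz"  ["kz"]
4. n2.live = 2  [B.wid * -1 + 30]
5. n3.mk = -5  [terminal]
6. n2.lab = true  [C.live == 2]
7. n4.hot = 23  [terminal]
8. n1.fin = 14  [(if B.val then d.hot else B.wid) - 14]
9. n1.cnt = 9  [B.wid * 2 - 47]
10. n5.lim = "xn"  [terminal]
11. n6.wid = 24  [B₀.fin + B₀.cnt + 1]
12. n6.val = true  [true]
13. n7.acc = "yr"  ["yr"]
14. n7.live = -9  [B.wid - 33]
15. n8.live = true  [C₀.live > -10]
16. n8.env = true  [C₀.live > -10]
17. n9.lim = "wy"  [terminal]
18. n8.depth = 1  [len(f.lim) - 1]
19. n8.tag = -4  [len(f.lim) - 6]
20. n10.acc = "yrn"  [C₀.acc ++ "n"]
21. n10.live = 21  [A.depth + 20]
22. n11.idx = true  [terminal]
23. n10.lab = true  [h.idx == true]
24. n7.lab = false  [A.depth > 1]
25. n6.fin = 29  [B.wid + 5]
26. n6.cnt = -1  [B.wid * 2 - 49]
27. n0.env = 8  [B₀.cnt - 1]
28. n0.ok = 12  [B₁.cnt + 13]

12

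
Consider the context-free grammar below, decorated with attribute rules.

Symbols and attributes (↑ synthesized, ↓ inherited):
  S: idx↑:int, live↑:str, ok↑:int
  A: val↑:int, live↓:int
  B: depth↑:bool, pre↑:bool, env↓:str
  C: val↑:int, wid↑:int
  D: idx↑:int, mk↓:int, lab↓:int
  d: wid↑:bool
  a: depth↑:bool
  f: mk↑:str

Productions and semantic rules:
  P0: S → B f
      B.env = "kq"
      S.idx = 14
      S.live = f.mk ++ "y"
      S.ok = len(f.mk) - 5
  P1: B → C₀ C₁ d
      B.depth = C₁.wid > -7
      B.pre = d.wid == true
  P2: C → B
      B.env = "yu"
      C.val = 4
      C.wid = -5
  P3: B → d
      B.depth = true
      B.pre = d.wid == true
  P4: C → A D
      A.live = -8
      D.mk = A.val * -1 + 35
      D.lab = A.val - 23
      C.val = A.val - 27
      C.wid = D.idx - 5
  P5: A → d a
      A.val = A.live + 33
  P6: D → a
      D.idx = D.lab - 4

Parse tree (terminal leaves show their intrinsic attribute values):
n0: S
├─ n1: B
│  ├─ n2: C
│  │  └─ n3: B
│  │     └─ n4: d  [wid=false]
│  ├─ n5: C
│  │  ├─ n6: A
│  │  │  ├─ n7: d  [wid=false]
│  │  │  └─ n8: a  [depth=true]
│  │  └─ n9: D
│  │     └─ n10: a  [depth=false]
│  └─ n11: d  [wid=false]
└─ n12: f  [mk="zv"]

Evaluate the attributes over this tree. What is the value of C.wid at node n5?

-7

1. n1.env = "kq"  ["kq"]
2. n3.env = "yu"  ["yu"]
3. n4.wid = false  [terminal]
4. n3.depth = true  [true]
5. n3.pre = false  [d.wid == true]
6. n2.val = 4  [4]
7. n2.wid = -5  [-5]
8. n6.live = -8  [-8]
9. n7.wid = false  [terminal]
10. n8.depth = true  [terminal]
11. n6.val = 25  [A.live + 33]
12. n9.mk = 10  [A.val * -1 + 35]
13. n9.lab = 2  [A.val - 23]
14. n10.depth = false  [terminal]
15. n9.idx = -2  [D.lab - 4]
16. n5.val = -2  [A.val - 27]
17. n5.wid = -7  [D.idx - 5]
18. n11.wid = false  [terminal]
19. n1.depth = false  [C₁.wid > -7]
20. n1.pre = false  [d.wid == true]
21. n12.mk = "zv"  [terminal]
22. n0.idx = 14  [14]
23. n0.live = "zvy"  [f.mk ++ "y"]
24. n0.ok = -3  [len(f.mk) - 5]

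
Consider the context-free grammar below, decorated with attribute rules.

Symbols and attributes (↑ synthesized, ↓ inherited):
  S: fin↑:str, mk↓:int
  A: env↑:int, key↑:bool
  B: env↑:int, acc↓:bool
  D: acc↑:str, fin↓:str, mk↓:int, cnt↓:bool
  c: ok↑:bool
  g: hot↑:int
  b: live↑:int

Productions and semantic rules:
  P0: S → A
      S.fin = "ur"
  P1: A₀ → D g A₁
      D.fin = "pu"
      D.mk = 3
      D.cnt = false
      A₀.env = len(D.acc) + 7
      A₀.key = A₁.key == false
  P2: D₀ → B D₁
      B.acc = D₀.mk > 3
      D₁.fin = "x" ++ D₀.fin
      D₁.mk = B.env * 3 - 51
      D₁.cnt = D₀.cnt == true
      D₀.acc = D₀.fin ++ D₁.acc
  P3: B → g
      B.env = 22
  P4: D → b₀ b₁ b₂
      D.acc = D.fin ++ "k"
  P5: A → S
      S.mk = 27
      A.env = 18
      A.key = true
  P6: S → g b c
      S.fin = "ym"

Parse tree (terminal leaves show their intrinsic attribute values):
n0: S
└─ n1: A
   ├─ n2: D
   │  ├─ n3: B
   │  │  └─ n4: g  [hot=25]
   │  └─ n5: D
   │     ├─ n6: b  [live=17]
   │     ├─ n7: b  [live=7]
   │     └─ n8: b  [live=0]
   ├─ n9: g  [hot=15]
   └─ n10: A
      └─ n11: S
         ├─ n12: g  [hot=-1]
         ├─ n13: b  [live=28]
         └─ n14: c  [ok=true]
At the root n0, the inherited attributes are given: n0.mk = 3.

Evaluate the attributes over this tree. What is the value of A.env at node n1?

13

1. n0.mk = 3  [given at root]
2. n2.fin = "pu"  ["pu"]
3. n2.mk = 3  [3]
4. n2.cnt = false  [false]
5. n3.acc = false  [D₀.mk > 3]
6. n4.hot = 25  [terminal]
7. n3.env = 22  [22]
8. n5.fin = "xpu"  ["x" ++ D₀.fin]
9. n5.mk = 15  [B.env * 3 - 51]
10. n5.cnt = false  [D₀.cnt == true]
11. n6.live = 17  [terminal]
12. n7.live = 7  [terminal]
13. n8.live = 0  [terminal]
14. n5.acc = "xpuk"  [D.fin ++ "k"]
15. n2.acc = "puxpuk"  [D₀.fin ++ D₁.acc]
16. n9.hot = 15  [terminal]
17. n11.mk = 27  [27]
18. n12.hot = -1  [terminal]
19. n13.live = 28  [terminal]
20. n14.ok = true  [terminal]
21. n11.fin = "ym"  ["ym"]
22. n10.env = 18  [18]
23. n10.key = true  [true]
24. n1.env = 13  [len(D.acc) + 7]
25. n1.key = false  [A₁.key == false]
26. n0.fin = "ur"  ["ur"]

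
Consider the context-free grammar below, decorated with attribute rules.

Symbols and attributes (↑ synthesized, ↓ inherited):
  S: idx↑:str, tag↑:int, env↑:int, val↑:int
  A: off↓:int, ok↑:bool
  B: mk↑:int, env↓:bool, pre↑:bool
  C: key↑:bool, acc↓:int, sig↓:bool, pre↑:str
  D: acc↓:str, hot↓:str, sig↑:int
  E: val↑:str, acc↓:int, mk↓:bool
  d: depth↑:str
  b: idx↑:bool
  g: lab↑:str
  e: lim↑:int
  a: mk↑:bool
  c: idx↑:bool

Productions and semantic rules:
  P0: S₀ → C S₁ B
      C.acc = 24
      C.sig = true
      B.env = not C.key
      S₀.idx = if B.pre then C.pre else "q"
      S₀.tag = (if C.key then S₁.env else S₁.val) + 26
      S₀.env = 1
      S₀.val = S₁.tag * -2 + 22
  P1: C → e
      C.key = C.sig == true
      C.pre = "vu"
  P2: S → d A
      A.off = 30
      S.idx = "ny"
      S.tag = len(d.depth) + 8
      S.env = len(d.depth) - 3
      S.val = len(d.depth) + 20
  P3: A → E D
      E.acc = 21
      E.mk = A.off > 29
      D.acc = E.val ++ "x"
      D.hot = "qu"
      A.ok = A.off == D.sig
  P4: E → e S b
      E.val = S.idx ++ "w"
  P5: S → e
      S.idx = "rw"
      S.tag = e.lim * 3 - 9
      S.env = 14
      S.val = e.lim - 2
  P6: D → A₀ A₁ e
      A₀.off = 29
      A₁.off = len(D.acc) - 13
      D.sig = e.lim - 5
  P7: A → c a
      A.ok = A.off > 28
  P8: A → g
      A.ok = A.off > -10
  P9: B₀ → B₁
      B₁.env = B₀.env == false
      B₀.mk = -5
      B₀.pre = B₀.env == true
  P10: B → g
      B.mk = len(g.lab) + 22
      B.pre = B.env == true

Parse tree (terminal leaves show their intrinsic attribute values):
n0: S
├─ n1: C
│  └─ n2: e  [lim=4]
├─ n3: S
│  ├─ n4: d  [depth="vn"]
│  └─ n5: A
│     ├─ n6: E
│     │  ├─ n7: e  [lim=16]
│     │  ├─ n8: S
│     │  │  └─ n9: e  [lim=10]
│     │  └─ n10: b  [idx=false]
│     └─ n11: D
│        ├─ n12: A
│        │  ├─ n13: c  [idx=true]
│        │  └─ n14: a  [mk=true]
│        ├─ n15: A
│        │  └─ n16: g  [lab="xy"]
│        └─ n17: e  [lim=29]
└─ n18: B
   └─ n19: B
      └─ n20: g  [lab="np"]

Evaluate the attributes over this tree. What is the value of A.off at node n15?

1. n1.acc = 24  [24]
2. n1.sig = true  [true]
3. n2.lim = 4  [terminal]
4. n1.key = true  [C.sig == true]
5. n1.pre = "vu"  ["vu"]
6. n4.depth = "vn"  [terminal]
7. n5.off = 30  [30]
8. n6.acc = 21  [21]
9. n6.mk = true  [A.off > 29]
10. n7.lim = 16  [terminal]
11. n9.lim = 10  [terminal]
12. n8.idx = "rw"  ["rw"]
13. n8.tag = 21  [e.lim * 3 - 9]
14. n8.env = 14  [14]
15. n8.val = 8  [e.lim - 2]
16. n10.idx = false  [terminal]
17. n6.val = "rww"  [S.idx ++ "w"]
18. n11.acc = "rwwx"  [E.val ++ "x"]
19. n11.hot = "qu"  ["qu"]
20. n12.off = 29  [29]
21. n13.idx = true  [terminal]
22. n14.mk = true  [terminal]
23. n12.ok = true  [A.off > 28]
24. n15.off = -9  [len(D.acc) - 13]
25. n16.lab = "xy"  [terminal]
26. n15.ok = true  [A.off > -10]
27. n17.lim = 29  [terminal]
28. n11.sig = 24  [e.lim - 5]
29. n5.ok = false  [A.off == D.sig]
30. n3.idx = "ny"  ["ny"]
31. n3.tag = 10  [len(d.depth) + 8]
32. n3.env = -1  [len(d.depth) - 3]
33. n3.val = 22  [len(d.depth) + 20]
34. n18.env = false  [not C.key]
35. n19.env = true  [B₀.env == false]
36. n20.lab = "np"  [terminal]
37. n19.mk = 24  [len(g.lab) + 22]
38. n19.pre = true  [B.env == true]
39. n18.mk = -5  [-5]
40. n18.pre = false  [B₀.env == true]
41. n0.idx = "q"  [if B.pre then C.pre else "q"]
42. n0.tag = 25  [(if C.key then S₁.env else S₁.val) + 26]
43. n0.env = 1  [1]
44. n0.val = 2  [S₁.tag * -2 + 22]

-9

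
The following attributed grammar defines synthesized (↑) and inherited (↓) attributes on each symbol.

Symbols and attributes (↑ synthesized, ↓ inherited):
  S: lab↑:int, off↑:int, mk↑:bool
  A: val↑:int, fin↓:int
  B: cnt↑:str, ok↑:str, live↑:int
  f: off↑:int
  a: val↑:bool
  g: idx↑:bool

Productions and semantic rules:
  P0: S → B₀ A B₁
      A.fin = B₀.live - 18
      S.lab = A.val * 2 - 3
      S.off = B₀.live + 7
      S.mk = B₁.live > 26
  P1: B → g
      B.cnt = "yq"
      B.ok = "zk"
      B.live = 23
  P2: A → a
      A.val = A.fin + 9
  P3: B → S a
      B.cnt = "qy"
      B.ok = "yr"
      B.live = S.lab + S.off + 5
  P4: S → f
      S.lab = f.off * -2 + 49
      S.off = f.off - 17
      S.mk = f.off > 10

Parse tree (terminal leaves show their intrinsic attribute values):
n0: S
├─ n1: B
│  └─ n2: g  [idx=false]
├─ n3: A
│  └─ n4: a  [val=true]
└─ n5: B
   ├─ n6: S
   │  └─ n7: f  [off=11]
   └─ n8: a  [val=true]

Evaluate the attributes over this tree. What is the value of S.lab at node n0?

25

1. n2.idx = false  [terminal]
2. n1.cnt = "yq"  ["yq"]
3. n1.ok = "zk"  ["zk"]
4. n1.live = 23  [23]
5. n3.fin = 5  [B₀.live - 18]
6. n4.val = true  [terminal]
7. n3.val = 14  [A.fin + 9]
8. n7.off = 11  [terminal]
9. n6.lab = 27  [f.off * -2 + 49]
10. n6.off = -6  [f.off - 17]
11. n6.mk = true  [f.off > 10]
12. n8.val = true  [terminal]
13. n5.cnt = "qy"  ["qy"]
14. n5.ok = "yr"  ["yr"]
15. n5.live = 26  [S.lab + S.off + 5]
16. n0.lab = 25  [A.val * 2 - 3]
17. n0.off = 30  [B₀.live + 7]
18. n0.mk = false  [B₁.live > 26]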